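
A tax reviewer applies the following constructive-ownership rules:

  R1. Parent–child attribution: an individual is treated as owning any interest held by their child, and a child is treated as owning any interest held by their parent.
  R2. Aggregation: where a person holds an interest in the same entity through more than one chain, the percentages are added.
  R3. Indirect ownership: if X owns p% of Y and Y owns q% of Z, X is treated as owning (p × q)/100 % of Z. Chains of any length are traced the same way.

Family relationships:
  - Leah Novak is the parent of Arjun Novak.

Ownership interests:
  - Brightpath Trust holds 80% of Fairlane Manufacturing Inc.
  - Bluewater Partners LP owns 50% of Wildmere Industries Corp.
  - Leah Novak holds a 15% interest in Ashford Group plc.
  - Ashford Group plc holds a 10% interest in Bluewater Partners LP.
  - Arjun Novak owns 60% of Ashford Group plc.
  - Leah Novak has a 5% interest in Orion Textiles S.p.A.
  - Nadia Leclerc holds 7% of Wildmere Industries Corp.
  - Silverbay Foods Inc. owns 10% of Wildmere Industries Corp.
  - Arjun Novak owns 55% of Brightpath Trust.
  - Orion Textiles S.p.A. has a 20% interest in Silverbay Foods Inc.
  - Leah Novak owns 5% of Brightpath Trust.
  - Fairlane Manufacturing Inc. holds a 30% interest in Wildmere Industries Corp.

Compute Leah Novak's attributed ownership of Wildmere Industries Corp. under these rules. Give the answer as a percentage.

18.25%

By parent–child attribution (R1), Leah Novak is treated as also owning Arjun Novak's interest in Brightpath Trust, giving 5% + 55% = 60%.
By parent–child attribution (R1), Leah Novak is treated as also owning Arjun Novak's interest in Ashford Group plc, giving 15% + 60% = 75%.
Chain via Orion Textiles S.p.A. → Silverbay Foods Inc. (R3): 5% × 20% × 10% = 0.1% of Wildmere Industries Corp.
Chain via Brightpath Trust → Fairlane Manufacturing Inc. (R3): 60% × 80% × 30% = 14.4% of Wildmere Industries Corp.
Chain via Ashford Group plc → Bluewater Partners LP (R3): 75% × 10% × 50% = 3.75% of Wildmere Industries Corp.
Aggregating (R2): 0.1% + 14.4% + 3.75% = 18.25%.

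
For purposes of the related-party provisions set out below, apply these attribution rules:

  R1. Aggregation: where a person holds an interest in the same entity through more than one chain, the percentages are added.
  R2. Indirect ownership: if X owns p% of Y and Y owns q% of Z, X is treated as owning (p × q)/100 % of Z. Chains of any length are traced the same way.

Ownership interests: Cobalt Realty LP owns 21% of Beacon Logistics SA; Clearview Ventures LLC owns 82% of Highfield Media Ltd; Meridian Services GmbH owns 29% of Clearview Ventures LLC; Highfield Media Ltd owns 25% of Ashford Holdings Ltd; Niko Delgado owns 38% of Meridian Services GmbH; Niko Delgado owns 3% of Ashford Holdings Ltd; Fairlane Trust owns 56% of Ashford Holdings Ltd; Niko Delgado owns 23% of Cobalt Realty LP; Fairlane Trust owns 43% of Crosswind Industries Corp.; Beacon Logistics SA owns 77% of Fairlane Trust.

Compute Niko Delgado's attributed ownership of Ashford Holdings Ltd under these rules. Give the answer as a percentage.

7.341796%

Chain via Cobalt Realty LP → Beacon Logistics SA → Fairlane Trust (R2): 23% × 21% × 77% × 56% = 2.082696% of Ashford Holdings Ltd.
Chain via Meridian Services GmbH → Clearview Ventures LLC → Highfield Media Ltd (R2): 38% × 29% × 82% × 25% = 2.2591% of Ashford Holdings Ltd.
Direct interest in Ashford Holdings Ltd: 3%.
Aggregating (R1): 2.082696% + 2.2591% + 3% = 7.341796%.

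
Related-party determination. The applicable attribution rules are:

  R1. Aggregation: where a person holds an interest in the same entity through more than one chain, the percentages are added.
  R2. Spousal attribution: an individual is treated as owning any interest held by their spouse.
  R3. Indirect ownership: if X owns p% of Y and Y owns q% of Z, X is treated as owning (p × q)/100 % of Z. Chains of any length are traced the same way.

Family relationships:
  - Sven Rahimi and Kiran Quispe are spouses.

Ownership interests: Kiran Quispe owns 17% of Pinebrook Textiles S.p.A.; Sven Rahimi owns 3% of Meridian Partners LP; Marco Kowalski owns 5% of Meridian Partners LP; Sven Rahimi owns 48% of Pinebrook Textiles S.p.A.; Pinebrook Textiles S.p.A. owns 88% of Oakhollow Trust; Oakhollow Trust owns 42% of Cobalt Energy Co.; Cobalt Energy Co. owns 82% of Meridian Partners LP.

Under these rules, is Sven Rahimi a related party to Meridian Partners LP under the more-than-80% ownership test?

By spousal attribution (R2), Sven Rahimi is treated as also owning Kiran Quispe's interest in Pinebrook Textiles S.p.A, giving 48% + 17% = 65%.
Chain via Pinebrook Textiles S.p.A. → Oakhollow Trust → Cobalt Energy Co. (R3): 65% × 88% × 42% × 82% = 19.69968% of Meridian Partners LP.
Direct interest in Meridian Partners LP: 3%.
Aggregating (R1): 19.69968% + 3% = 22.69968%.
22.69968% does not exceed the 80% threshold, so Sven is not a related party to Meridian Partners LP.

No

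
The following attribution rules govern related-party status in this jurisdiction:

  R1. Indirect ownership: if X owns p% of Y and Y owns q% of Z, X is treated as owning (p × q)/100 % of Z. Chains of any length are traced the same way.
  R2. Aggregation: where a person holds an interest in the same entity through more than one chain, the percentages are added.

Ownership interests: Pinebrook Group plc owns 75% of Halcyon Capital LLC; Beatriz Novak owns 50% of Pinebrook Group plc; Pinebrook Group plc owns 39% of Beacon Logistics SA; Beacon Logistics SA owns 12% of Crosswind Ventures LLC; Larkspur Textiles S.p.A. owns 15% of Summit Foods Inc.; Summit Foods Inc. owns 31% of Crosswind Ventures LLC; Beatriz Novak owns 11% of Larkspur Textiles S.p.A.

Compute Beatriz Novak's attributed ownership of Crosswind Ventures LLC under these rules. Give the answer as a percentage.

Chain via Pinebrook Group plc → Beacon Logistics SA (R1): 50% × 39% × 12% = 2.34% of Crosswind Ventures LLC.
Chain via Larkspur Textiles S.p.A. → Summit Foods Inc. (R1): 11% × 15% × 31% = 0.5115% of Crosswind Ventures LLC.
Aggregating (R2): 2.34% + 0.5115% = 2.8515%.

2.8515%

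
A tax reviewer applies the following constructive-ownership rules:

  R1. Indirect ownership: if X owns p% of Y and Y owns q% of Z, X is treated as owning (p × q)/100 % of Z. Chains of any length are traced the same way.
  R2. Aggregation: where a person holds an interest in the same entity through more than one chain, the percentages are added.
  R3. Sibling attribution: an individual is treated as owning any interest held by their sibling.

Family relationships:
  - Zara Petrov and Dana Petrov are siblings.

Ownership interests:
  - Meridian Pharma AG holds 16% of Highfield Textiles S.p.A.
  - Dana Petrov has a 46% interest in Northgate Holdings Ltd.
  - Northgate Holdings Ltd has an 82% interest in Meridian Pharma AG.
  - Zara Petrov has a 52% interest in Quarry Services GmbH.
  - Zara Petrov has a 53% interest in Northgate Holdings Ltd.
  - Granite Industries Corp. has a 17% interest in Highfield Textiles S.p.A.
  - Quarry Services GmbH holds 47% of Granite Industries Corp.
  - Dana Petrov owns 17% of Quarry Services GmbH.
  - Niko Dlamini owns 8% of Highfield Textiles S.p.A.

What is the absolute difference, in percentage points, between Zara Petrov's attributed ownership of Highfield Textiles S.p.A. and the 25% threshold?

6.4981

By sibling attribution (R3), Zara Petrov is treated as also owning Dana Petrov's interest in Northgate Holdings Ltd, giving 53% + 46% = 99%.
By sibling attribution (R3), Zara Petrov is treated as also owning Dana Petrov's interest in Quarry Services GmbH, giving 52% + 17% = 69%.
Chain via Northgate Holdings Ltd → Meridian Pharma AG (R1): 99% × 82% × 16% = 12.9888% of Highfield Textiles S.p.A.
Chain via Quarry Services GmbH → Granite Industries Corp. (R1): 69% × 47% × 17% = 5.5131% of Highfield Textiles S.p.A.
Aggregating (R2): 12.9888% + 5.5131% = 18.5019%.
18.5019% falls short of the 25% threshold by 6.4981 percentage points.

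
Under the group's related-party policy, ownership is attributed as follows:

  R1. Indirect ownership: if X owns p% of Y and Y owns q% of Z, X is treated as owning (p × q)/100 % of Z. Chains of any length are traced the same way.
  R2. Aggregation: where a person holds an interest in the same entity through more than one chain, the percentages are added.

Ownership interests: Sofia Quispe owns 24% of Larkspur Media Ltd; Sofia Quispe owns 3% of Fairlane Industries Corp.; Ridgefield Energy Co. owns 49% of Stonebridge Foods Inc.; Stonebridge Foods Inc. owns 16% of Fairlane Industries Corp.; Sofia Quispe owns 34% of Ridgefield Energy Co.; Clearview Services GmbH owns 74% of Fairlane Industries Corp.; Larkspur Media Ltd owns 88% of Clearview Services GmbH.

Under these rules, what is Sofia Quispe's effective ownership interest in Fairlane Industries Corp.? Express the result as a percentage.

Chain via Larkspur Media Ltd → Clearview Services GmbH (R1): 24% × 88% × 74% = 15.6288% of Fairlane Industries Corp.
Chain via Ridgefield Energy Co. → Stonebridge Foods Inc. (R1): 34% × 49% × 16% = 2.6656% of Fairlane Industries Corp.
Direct interest in Fairlane Industries Corp: 3%.
Aggregating (R2): 15.6288% + 2.6656% + 3% = 21.2944%.

21.2944%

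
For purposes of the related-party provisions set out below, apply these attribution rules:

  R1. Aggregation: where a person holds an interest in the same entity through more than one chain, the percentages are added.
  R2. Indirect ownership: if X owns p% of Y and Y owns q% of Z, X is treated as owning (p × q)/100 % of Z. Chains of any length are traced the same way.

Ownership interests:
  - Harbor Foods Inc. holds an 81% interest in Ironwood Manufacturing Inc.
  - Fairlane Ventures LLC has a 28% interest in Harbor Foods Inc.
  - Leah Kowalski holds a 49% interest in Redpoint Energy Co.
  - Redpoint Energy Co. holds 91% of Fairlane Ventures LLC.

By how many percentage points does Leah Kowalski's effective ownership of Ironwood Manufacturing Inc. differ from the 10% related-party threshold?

0.113012

Chain via Redpoint Energy Co. → Fairlane Ventures LLC → Harbor Foods Inc. (R2): 49% × 91% × 28% × 81% = 10.113012% of Ironwood Manufacturing Inc.
10.113012% exceeds the 10% threshold by 0.113012 percentage points.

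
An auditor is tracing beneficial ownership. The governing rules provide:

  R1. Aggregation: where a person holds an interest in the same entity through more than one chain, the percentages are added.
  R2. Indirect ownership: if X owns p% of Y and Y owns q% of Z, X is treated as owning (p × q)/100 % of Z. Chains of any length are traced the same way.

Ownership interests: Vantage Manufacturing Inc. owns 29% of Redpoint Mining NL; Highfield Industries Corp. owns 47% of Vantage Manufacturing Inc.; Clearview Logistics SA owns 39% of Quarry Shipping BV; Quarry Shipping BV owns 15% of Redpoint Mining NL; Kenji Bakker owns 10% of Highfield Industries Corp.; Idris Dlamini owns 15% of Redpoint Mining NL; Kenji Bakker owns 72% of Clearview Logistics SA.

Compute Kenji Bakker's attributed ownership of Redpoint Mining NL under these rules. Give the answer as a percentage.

5.575%

Chain via Highfield Industries Corp. → Vantage Manufacturing Inc. (R2): 10% × 47% × 29% = 1.363% of Redpoint Mining NL.
Chain via Clearview Logistics SA → Quarry Shipping BV (R2): 72% × 39% × 15% = 4.212% of Redpoint Mining NL.
Aggregating (R1): 1.363% + 4.212% = 5.575%.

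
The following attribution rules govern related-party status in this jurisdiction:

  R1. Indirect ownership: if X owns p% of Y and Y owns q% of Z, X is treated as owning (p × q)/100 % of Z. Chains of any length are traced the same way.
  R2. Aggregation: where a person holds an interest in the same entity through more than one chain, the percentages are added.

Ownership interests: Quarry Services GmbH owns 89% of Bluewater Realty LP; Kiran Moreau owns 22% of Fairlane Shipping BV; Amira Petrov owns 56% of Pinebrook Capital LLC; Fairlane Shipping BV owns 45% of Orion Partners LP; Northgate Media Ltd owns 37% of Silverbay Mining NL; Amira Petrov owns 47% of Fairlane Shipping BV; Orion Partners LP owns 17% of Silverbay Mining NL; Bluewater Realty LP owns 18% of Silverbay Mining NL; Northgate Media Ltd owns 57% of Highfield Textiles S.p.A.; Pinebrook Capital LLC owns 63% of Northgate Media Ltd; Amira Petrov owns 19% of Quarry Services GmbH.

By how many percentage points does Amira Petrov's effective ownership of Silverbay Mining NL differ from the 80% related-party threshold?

Chain via Pinebrook Capital LLC → Northgate Media Ltd (R1): 56% × 63% × 37% = 13.0536% of Silverbay Mining NL.
Chain via Fairlane Shipping BV → Orion Partners LP (R1): 47% × 45% × 17% = 3.5955% of Silverbay Mining NL.
Chain via Quarry Services GmbH → Bluewater Realty LP (R1): 19% × 89% × 18% = 3.0438% of Silverbay Mining NL.
Aggregating (R2): 13.0536% + 3.5955% + 3.0438% = 19.6929%.
19.6929% falls short of the 80% threshold by 60.3071 percentage points.

60.3071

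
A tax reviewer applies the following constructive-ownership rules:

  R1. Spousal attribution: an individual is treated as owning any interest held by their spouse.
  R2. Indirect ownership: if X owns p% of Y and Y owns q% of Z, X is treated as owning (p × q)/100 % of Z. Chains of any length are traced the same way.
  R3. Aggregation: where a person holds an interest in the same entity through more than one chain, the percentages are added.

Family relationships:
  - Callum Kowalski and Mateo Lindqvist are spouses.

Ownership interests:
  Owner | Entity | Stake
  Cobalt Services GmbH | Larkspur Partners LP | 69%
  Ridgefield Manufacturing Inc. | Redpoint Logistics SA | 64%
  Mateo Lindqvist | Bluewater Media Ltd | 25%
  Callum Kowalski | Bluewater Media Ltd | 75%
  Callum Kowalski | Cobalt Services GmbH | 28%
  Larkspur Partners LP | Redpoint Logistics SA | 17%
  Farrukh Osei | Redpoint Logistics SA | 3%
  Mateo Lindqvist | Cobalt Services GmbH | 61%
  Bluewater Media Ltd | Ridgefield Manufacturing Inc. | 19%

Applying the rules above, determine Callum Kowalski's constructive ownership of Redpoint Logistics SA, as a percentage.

By spousal attribution (R1), Callum Kowalski is treated as also owning Mateo Lindqvist's interest in Bluewater Media Ltd, giving 75% + 25% = 100%.
By spousal attribution (R1), Callum Kowalski is treated as also owning Mateo Lindqvist's interest in Cobalt Services GmbH, giving 28% + 61% = 89%.
Chain via Bluewater Media Ltd → Ridgefield Manufacturing Inc. (R2): 100% × 19% × 64% = 12.16% of Redpoint Logistics SA.
Chain via Cobalt Services GmbH → Larkspur Partners LP (R2): 89% × 69% × 17% = 10.4397% of Redpoint Logistics SA.
Aggregating (R3): 12.16% + 10.4397% = 22.5997%.

22.5997%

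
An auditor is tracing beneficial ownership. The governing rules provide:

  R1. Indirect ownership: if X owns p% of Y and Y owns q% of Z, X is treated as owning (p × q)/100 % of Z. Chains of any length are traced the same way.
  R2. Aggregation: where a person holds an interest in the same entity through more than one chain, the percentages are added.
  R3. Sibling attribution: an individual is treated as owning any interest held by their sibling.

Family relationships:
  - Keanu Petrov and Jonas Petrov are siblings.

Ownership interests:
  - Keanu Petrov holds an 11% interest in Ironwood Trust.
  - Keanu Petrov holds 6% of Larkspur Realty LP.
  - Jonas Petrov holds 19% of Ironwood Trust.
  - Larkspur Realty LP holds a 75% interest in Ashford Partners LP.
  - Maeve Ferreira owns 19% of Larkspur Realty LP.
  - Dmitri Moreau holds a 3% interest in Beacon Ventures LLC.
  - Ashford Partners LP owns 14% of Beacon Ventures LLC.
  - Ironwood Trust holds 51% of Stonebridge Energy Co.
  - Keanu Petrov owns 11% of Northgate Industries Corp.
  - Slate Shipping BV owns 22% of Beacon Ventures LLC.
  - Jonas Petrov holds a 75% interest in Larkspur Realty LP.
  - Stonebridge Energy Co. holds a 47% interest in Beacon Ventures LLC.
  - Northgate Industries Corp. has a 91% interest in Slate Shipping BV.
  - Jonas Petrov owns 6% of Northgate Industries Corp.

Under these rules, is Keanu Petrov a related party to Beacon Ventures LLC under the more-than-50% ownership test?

By sibling attribution (R3), Keanu Petrov is treated as also owning Jonas Petrov's interest in Larkspur Realty LP, giving 6% + 75% = 81%.
By sibling attribution (R3), Keanu Petrov is treated as also owning Jonas Petrov's interest in Northgate Industries Corp, giving 11% + 6% = 17%.
By sibling attribution (R3), Keanu Petrov is treated as also owning Jonas Petrov's interest in Ironwood Trust, giving 11% + 19% = 30%.
Chain via Larkspur Realty LP → Ashford Partners LP (R1): 81% × 75% × 14% = 8.505% of Beacon Ventures LLC.
Chain via Northgate Industries Corp. → Slate Shipping BV (R1): 17% × 91% × 22% = 3.4034% of Beacon Ventures LLC.
Chain via Ironwood Trust → Stonebridge Energy Co. (R1): 30% × 51% × 47% = 7.191% of Beacon Ventures LLC.
Aggregating (R2): 8.505% + 3.4034% + 7.191% = 19.0994%.
19.0994% does not exceed the 50% threshold, so Keanu is not a related party to Beacon Ventures LLC.

No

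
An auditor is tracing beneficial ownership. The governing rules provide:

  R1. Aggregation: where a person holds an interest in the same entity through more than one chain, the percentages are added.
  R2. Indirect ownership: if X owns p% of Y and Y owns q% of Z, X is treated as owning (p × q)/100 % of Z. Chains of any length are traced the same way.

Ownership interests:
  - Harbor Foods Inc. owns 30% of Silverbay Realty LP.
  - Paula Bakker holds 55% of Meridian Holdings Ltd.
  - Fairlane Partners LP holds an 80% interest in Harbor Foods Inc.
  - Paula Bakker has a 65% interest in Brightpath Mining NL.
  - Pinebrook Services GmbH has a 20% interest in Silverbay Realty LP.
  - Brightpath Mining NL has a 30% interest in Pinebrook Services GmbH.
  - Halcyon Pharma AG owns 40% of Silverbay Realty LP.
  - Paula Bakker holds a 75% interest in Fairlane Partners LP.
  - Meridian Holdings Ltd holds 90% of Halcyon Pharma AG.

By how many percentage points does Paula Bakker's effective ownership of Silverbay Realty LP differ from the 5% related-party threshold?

Chain via Meridian Holdings Ltd → Halcyon Pharma AG (R2): 55% × 90% × 40% = 19.8% of Silverbay Realty LP.
Chain via Fairlane Partners LP → Harbor Foods Inc. (R2): 75% × 80% × 30% = 18% of Silverbay Realty LP.
Chain via Brightpath Mining NL → Pinebrook Services GmbH (R2): 65% × 30% × 20% = 3.9% of Silverbay Realty LP.
Aggregating (R1): 19.8% + 18% + 3.9% = 41.7%.
41.7% exceeds the 5% threshold by 36.7 percentage points.

36.7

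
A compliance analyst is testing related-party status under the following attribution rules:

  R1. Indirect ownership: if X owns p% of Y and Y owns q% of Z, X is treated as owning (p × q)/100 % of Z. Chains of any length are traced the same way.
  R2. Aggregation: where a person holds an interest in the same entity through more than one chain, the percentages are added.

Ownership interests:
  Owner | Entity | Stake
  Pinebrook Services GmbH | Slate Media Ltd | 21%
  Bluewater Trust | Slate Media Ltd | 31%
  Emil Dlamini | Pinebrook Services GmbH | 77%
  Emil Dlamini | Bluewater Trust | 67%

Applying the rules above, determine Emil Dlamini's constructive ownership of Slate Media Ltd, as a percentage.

Chain via Pinebrook Services GmbH (R1): 77% × 21% = 16.17% of Slate Media Ltd.
Chain via Bluewater Trust (R1): 67% × 31% = 20.77% of Slate Media Ltd.
Aggregating (R2): 16.17% + 20.77% = 36.94%.

36.94%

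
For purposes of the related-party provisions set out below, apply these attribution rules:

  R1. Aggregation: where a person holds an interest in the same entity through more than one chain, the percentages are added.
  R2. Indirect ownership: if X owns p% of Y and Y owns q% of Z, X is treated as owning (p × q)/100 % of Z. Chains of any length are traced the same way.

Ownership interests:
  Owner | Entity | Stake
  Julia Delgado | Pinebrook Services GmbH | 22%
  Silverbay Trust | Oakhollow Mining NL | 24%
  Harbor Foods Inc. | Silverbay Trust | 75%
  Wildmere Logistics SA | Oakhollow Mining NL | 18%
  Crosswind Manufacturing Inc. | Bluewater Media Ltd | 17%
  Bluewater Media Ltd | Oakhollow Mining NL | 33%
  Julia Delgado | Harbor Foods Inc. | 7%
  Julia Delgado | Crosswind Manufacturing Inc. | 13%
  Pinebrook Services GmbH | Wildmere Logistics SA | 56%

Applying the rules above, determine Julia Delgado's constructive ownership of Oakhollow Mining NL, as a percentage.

Chain via Crosswind Manufacturing Inc. → Bluewater Media Ltd (R2): 13% × 17% × 33% = 0.7293% of Oakhollow Mining NL.
Chain via Harbor Foods Inc. → Silverbay Trust (R2): 7% × 75% × 24% = 1.26% of Oakhollow Mining NL.
Chain via Pinebrook Services GmbH → Wildmere Logistics SA (R2): 22% × 56% × 18% = 2.2176% of Oakhollow Mining NL.
Aggregating (R1): 0.7293% + 1.26% + 2.2176% = 4.2069%.

4.2069%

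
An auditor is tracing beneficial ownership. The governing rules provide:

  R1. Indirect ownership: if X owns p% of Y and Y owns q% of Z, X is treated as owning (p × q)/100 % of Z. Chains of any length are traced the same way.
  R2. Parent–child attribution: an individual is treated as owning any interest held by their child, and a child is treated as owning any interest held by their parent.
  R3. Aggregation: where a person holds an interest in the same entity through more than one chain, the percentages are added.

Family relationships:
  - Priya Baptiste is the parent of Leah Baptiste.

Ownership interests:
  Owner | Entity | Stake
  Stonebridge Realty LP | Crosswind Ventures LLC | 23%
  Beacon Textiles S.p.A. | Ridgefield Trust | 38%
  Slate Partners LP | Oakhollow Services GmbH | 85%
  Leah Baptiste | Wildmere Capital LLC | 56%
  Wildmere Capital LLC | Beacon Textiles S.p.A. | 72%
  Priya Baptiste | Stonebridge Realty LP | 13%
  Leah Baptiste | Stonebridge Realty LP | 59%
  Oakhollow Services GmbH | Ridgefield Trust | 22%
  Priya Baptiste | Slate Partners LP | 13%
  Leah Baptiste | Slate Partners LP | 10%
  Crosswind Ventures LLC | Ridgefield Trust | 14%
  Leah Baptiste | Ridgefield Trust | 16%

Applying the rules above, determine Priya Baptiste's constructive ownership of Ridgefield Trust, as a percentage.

By parent–child attribution (R2), Priya Baptiste is treated as also owning Leah Baptiste's interest in Stonebridge Realty LP, giving 13% + 59% = 72%.
By parent–child attribution (R2), Priya Baptiste is treated as also owning Leah Baptiste's interest in Slate Partners LP, giving 13% + 10% = 23%.
By parent–child attribution (R2), Priya Baptiste is treated as owning Leah Baptiste's 56% interest in Wildmere Capital LLC.
By parent–child attribution (R2), Priya Baptiste is treated as owning Leah Baptiste's 16% interest in Ridgefield Trust.
Chain via Stonebridge Realty LP → Crosswind Ventures LLC (R1): 72% × 23% × 14% = 2.3184% of Ridgefield Trust.
Chain via Slate Partners LP → Oakhollow Services GmbH (R1): 23% × 85% × 22% = 4.301% of Ridgefield Trust.
Chain via Wildmere Capital LLC → Beacon Textiles S.p.A. (R1): 56% × 72% × 38% = 15.3216% of Ridgefield Trust.
Direct interest in Ridgefield Trust: 16%.
Aggregating (R3): 2.3184% + 4.301% + 15.3216% + 16% = 37.941%.

37.941%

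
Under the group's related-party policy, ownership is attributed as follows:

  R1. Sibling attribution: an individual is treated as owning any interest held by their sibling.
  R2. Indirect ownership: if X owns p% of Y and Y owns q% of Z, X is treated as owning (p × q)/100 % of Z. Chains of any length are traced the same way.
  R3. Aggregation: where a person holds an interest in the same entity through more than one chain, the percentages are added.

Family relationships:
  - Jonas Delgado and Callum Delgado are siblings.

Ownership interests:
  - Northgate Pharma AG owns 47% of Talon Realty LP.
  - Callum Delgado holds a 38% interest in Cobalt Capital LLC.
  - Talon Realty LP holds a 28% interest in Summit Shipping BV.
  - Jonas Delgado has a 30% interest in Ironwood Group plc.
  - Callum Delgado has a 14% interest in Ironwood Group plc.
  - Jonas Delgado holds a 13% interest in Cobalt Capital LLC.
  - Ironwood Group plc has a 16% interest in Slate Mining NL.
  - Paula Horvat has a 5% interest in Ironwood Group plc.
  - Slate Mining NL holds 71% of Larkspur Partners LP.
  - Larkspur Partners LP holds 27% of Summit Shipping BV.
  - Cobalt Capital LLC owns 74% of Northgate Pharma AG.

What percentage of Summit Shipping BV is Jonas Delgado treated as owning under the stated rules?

6.316152%

By sibling attribution (R1), Jonas Delgado is treated as also owning Callum Delgado's interest in Cobalt Capital LLC, giving 13% + 38% = 51%.
By sibling attribution (R1), Jonas Delgado is treated as also owning Callum Delgado's interest in Ironwood Group plc, giving 30% + 14% = 44%.
Chain via Cobalt Capital LLC → Northgate Pharma AG → Talon Realty LP (R2): 51% × 74% × 47% × 28% = 4.966584% of Summit Shipping BV.
Chain via Ironwood Group plc → Slate Mining NL → Larkspur Partners LP (R2): 44% × 16% × 71% × 27% = 1.349568% of Summit Shipping BV.
Aggregating (R3): 4.966584% + 1.349568% = 6.316152%.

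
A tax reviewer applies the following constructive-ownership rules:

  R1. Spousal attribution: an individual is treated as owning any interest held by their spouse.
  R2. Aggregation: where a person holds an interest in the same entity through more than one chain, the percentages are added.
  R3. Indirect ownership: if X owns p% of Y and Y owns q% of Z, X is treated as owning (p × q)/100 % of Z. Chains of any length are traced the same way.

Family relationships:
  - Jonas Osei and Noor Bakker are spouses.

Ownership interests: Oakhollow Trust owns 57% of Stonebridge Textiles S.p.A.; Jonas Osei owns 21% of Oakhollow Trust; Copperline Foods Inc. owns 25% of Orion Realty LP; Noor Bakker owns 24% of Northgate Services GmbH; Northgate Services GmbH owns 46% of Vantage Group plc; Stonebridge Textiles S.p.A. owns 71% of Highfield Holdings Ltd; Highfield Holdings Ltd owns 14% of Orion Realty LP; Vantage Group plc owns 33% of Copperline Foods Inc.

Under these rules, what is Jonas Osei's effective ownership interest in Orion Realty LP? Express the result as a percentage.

By spousal attribution (R1), Jonas Osei is treated as owning Noor Bakker's 24% interest in Northgate Services GmbH.
Chain via Oakhollow Trust → Stonebridge Textiles S.p.A. → Highfield Holdings Ltd (R3): 21% × 57% × 71% × 14% = 1.189818% of Orion Realty LP.
Chain via Northgate Services GmbH → Vantage Group plc → Copperline Foods Inc. (R3): 24% × 46% × 33% × 25% = 0.9108% of Orion Realty LP.
Aggregating (R2): 1.189818% + 0.9108% = 2.100618%.

2.100618%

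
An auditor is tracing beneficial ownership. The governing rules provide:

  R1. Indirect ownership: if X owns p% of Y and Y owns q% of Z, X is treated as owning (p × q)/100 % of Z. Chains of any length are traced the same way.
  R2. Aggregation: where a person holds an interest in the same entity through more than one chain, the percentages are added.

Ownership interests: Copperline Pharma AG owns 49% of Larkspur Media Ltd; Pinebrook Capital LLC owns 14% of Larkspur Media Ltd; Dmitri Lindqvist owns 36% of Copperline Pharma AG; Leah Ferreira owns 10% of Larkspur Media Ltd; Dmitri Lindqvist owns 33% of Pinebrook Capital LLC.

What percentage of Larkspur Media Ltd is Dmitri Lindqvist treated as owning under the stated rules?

22.26%

Chain via Copperline Pharma AG (R1): 36% × 49% = 17.64% of Larkspur Media Ltd.
Chain via Pinebrook Capital LLC (R1): 33% × 14% = 4.62% of Larkspur Media Ltd.
Aggregating (R2): 17.64% + 4.62% = 22.26%.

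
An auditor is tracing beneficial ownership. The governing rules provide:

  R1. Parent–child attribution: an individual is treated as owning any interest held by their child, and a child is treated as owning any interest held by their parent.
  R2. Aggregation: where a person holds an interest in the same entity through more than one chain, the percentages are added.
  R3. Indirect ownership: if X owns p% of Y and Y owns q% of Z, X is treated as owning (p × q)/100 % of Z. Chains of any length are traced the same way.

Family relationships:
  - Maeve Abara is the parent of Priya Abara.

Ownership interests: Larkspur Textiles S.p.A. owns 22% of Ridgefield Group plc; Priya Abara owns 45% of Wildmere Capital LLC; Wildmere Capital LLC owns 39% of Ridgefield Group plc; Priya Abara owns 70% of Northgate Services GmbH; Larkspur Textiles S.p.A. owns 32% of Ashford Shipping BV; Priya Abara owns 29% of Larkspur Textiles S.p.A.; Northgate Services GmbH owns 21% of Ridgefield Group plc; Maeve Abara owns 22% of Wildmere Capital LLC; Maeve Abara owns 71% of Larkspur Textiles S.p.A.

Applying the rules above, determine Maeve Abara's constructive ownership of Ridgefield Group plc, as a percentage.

62.83%

By parent–child attribution (R1), Maeve Abara is treated as also owning Priya Abara's interest in Wildmere Capital LLC, giving 22% + 45% = 67%.
By parent–child attribution (R1), Maeve Abara is treated as also owning Priya Abara's interest in Larkspur Textiles S.p.A, giving 71% + 29% = 100%.
By parent–child attribution (R1), Maeve Abara is treated as owning Priya Abara's 70% interest in Northgate Services GmbH.
Chain via Wildmere Capital LLC (R3): 67% × 39% = 26.13% of Ridgefield Group plc.
Chain via Larkspur Textiles S.p.A. (R3): 100% × 22% = 22% of Ridgefield Group plc.
Chain via Northgate Services GmbH (R3): 70% × 21% = 14.7% of Ridgefield Group plc.
Aggregating (R2): 26.13% + 22% + 14.7% = 62.83%.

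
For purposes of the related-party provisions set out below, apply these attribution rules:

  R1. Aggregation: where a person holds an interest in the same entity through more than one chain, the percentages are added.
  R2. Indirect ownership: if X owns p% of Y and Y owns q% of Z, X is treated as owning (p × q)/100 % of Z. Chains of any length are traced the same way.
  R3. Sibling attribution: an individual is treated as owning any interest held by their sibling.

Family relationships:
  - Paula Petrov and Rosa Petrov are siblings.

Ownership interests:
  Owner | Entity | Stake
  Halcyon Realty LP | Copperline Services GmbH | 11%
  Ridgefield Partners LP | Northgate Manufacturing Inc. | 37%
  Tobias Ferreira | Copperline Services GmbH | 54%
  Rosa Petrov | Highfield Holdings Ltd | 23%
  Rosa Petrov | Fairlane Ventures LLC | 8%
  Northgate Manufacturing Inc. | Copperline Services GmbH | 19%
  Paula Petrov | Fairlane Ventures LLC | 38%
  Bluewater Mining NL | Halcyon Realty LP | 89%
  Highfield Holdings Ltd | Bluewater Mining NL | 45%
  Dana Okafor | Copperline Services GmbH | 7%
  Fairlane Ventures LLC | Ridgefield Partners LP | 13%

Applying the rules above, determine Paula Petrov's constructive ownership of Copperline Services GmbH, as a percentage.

1.433659%

By sibling attribution (R3), Paula Petrov is treated as also owning Rosa Petrov's interest in Fairlane Ventures LLC, giving 38% + 8% = 46%.
By sibling attribution (R3), Paula Petrov is treated as owning Rosa Petrov's 23% interest in Highfield Holdings Ltd.
Chain via Fairlane Ventures LLC → Ridgefield Partners LP → Northgate Manufacturing Inc. (R2): 46% × 13% × 37% × 19% = 0.420394% of Copperline Services GmbH.
Chain via Highfield Holdings Ltd → Bluewater Mining NL → Halcyon Realty LP (R2): 23% × 45% × 89% × 11% = 1.013265% of Copperline Services GmbH.
Aggregating (R1): 0.420394% + 1.013265% = 1.433659%.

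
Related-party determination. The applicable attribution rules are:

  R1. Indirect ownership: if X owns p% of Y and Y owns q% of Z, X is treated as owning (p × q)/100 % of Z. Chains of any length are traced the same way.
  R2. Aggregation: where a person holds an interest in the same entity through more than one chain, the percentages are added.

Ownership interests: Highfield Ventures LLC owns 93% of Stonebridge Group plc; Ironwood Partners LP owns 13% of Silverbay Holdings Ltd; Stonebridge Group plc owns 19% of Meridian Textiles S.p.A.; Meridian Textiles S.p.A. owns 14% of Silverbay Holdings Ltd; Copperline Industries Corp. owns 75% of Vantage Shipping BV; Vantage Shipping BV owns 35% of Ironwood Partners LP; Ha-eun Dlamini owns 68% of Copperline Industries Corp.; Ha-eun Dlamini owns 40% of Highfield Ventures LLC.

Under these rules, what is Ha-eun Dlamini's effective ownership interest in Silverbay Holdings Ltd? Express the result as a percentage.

Chain via Copperline Industries Corp. → Vantage Shipping BV → Ironwood Partners LP (R1): 68% × 75% × 35% × 13% = 2.3205% of Silverbay Holdings Ltd.
Chain via Highfield Ventures LLC → Stonebridge Group plc → Meridian Textiles S.p.A. (R1): 40% × 93% × 19% × 14% = 0.98952% of Silverbay Holdings Ltd.
Aggregating (R2): 2.3205% + 0.98952% = 3.31002%.

3.31002%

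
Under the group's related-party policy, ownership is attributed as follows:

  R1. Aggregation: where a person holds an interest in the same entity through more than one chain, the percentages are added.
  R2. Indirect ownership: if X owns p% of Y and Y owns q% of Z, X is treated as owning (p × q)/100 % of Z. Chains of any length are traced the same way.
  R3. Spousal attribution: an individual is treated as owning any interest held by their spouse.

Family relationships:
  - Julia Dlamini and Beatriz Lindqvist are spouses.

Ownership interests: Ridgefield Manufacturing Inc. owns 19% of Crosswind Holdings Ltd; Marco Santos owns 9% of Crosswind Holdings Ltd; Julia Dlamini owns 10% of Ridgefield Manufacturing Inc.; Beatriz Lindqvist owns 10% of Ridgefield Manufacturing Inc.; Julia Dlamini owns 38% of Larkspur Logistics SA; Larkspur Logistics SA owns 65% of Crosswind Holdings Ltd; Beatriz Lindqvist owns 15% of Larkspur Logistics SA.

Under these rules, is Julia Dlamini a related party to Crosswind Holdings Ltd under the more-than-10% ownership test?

By spousal attribution (R3), Julia Dlamini is treated as also owning Beatriz Lindqvist's interest in Larkspur Logistics SA, giving 38% + 15% = 53%.
By spousal attribution (R3), Julia Dlamini is treated as also owning Beatriz Lindqvist's interest in Ridgefield Manufacturing Inc, giving 10% + 10% = 20%.
Chain via Larkspur Logistics SA (R2): 53% × 65% = 34.45% of Crosswind Holdings Ltd.
Chain via Ridgefield Manufacturing Inc. (R2): 20% × 19% = 3.8% of Crosswind Holdings Ltd.
Aggregating (R1): 34.45% + 3.8% = 38.25%.
38.25% exceeds the 10% threshold, so Julia is a related party to Crosswind Holdings Ltd.

Yes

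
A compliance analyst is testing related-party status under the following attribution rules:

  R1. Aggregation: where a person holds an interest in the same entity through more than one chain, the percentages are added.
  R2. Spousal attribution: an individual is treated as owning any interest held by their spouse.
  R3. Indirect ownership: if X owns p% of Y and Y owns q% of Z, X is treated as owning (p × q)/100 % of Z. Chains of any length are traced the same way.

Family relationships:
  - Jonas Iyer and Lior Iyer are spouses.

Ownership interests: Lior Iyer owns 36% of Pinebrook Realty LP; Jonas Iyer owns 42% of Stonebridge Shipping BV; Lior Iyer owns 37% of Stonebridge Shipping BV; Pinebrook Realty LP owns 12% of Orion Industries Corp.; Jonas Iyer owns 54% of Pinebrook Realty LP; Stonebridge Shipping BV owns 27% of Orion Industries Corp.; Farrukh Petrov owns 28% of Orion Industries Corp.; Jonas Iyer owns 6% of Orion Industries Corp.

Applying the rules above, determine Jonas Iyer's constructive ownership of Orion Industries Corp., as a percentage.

38.13%

By spousal attribution (R2), Jonas Iyer is treated as also owning Lior Iyer's interest in Pinebrook Realty LP, giving 54% + 36% = 90%.
By spousal attribution (R2), Jonas Iyer is treated as also owning Lior Iyer's interest in Stonebridge Shipping BV, giving 42% + 37% = 79%.
Chain via Pinebrook Realty LP (R3): 90% × 12% = 10.8% of Orion Industries Corp.
Chain via Stonebridge Shipping BV (R3): 79% × 27% = 21.33% of Orion Industries Corp.
Direct interest in Orion Industries Corp: 6%.
Aggregating (R1): 10.8% + 21.33% + 6% = 38.13%.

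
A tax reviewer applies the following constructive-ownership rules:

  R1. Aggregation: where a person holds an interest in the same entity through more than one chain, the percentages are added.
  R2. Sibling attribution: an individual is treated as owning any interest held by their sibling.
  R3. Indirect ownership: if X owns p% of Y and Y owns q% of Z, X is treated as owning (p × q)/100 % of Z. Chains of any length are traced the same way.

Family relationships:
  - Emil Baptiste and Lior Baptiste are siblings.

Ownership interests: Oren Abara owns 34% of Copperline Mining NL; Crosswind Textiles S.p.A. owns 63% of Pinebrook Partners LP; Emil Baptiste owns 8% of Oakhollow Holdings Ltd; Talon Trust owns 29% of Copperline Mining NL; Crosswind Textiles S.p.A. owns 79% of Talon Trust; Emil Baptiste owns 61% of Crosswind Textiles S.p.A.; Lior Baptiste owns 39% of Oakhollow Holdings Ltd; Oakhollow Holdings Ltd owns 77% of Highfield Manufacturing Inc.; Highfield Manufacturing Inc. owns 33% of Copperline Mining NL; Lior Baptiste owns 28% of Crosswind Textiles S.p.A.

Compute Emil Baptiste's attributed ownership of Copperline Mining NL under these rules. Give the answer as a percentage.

By sibling attribution (R2), Emil Baptiste is treated as also owning Lior Baptiste's interest in Crosswind Textiles S.p.A, giving 61% + 28% = 89%.
By sibling attribution (R2), Emil Baptiste is treated as also owning Lior Baptiste's interest in Oakhollow Holdings Ltd, giving 8% + 39% = 47%.
Chain via Crosswind Textiles S.p.A. → Talon Trust (R3): 89% × 79% × 29% = 20.3899% of Copperline Mining NL.
Chain via Oakhollow Holdings Ltd → Highfield Manufacturing Inc. (R3): 47% × 77% × 33% = 11.9427% of Copperline Mining NL.
Aggregating (R1): 20.3899% + 11.9427% = 32.3326%.

32.3326%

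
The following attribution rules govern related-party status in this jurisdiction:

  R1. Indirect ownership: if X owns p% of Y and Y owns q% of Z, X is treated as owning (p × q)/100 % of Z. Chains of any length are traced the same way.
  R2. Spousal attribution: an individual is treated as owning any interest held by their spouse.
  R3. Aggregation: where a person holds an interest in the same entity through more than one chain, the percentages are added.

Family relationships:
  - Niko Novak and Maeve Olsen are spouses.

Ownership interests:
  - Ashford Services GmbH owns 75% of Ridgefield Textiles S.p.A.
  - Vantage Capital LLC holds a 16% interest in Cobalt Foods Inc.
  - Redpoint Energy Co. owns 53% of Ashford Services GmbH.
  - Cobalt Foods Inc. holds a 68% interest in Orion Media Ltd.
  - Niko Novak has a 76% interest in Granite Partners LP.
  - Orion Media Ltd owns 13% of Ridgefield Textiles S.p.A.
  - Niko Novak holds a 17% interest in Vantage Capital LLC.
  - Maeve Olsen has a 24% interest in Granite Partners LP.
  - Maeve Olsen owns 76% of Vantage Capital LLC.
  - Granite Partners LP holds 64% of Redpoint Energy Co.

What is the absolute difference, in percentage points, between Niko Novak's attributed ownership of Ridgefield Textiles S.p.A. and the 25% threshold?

By spousal attribution (R2), Niko Novak is treated as also owning Maeve Olsen's interest in Vantage Capital LLC, giving 17% + 76% = 93%.
By spousal attribution (R2), Niko Novak is treated as also owning Maeve Olsen's interest in Granite Partners LP, giving 76% + 24% = 100%.
Chain via Vantage Capital LLC → Cobalt Foods Inc. → Orion Media Ltd (R1): 93% × 16% × 68% × 13% = 1.315392% of Ridgefield Textiles S.p.A.
Chain via Granite Partners LP → Redpoint Energy Co. → Ashford Services GmbH (R1): 100% × 64% × 53% × 75% = 25.44% of Ridgefield Textiles S.p.A.
Aggregating (R3): 1.315392% + 25.44% = 26.755392%.
26.755392% exceeds the 25% threshold by 1.755392 percentage points.

1.755392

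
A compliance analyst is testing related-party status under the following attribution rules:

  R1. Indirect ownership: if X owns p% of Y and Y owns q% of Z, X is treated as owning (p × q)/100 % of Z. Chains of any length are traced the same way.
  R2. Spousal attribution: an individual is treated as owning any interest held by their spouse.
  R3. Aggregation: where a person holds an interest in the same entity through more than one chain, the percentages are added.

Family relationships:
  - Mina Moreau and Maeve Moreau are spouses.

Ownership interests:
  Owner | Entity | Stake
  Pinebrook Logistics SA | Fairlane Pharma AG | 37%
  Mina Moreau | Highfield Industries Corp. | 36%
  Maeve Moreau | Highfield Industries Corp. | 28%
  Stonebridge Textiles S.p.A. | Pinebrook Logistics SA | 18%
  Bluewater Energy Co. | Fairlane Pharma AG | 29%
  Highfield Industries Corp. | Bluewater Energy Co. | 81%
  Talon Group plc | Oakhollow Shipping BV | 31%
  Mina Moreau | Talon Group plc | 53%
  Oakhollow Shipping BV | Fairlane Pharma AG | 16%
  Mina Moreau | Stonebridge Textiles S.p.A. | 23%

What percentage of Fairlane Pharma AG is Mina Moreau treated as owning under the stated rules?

By spousal attribution (R2), Mina Moreau is treated as also owning Maeve Moreau's interest in Highfield Industries Corp, giving 36% + 28% = 64%.
Chain via Talon Group plc → Oakhollow Shipping BV (R1): 53% × 31% × 16% = 2.6288% of Fairlane Pharma AG.
Chain via Stonebridge Textiles S.p.A. → Pinebrook Logistics SA (R1): 23% × 18% × 37% = 1.5318% of Fairlane Pharma AG.
Chain via Highfield Industries Corp. → Bluewater Energy Co. (R1): 64% × 81% × 29% = 15.0336% of Fairlane Pharma AG.
Aggregating (R3): 2.6288% + 1.5318% + 15.0336% = 19.1942%.

19.1942%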